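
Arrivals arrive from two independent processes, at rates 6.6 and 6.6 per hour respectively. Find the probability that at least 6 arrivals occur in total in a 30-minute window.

0.6453

Independent Poisson processes superpose: combined rate λ = 6.6 + 6.6 = 13.2 per hour.
Over the interval, μ = 13.2 × 0.5 = 6.6 (a 30-minute window = 0.5 hours).
P(N ≥ 6) = 1 − P(N ≤ 5) ≈ 0.6453.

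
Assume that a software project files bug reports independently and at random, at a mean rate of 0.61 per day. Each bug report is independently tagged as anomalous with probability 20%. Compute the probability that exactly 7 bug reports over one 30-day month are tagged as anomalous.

Thinning: the bug reports that are tagged as anomalous themselves form a Poisson process with rate 0.2 × 0.61 = 0.122 per day.
Over the interval, μ = 0.122 × 30 = 3.66 (a 30-day month = 30 days).
P(N = 7) = e^(−3.66) · 3.66^7/7! ≈ 0.0449.

0.0449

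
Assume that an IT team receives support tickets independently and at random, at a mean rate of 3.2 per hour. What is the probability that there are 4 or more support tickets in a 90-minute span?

0.7058

Over the interval, μ = 3.2 × 1.5 = 4.8 (a 90-minute span = 1.5 hours).
P(N ≥ 4) = 1 − P(N ≤ 3) = 1 − Σ_{j=0}^{3} e^(−μ) μ^j/j! ≈ 0.7058.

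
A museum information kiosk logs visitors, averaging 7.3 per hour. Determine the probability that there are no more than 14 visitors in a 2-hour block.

Over the interval, μ = 7.3 × 2 = 14.6 (a 2-hour block = 2 hours).
P(N ≤ 14) = Σ_{j=0}^{14} e^(−μ) μ^j/j! ≈ 0.5071.

0.5071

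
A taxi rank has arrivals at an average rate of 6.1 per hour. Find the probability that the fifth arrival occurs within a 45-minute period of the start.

0.4821

Over the interval, μ = 6.1 × 0.75 = 4.575 (a 45-minute period = 0.75 hours).
The fifth arrival falls in the interval iff at least 5 events occur there: P(S_5 ≤ t) = P(N ≥ 5) = 1 − P(N ≤ 4) ≈ 0.4821.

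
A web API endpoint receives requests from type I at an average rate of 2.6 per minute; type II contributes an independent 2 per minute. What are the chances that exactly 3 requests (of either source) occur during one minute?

Independent Poisson processes superpose: combined rate λ = 2.6 + 2 = 4.6 per minute.
So μ = 4.6.
P(N = 3) = e^(−4.6) · 4.6^3/3! ≈ 0.1631.

0.1631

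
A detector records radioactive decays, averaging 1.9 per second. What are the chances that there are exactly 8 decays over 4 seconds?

Over the interval, μ = 1.9 × 4 = 7.6 (4 seconds).
P(N = 8) = e^(−μ) μ^8/8! = e^(−7.6) · 7.6^8/40320 ≈ 0.1381.

0.1381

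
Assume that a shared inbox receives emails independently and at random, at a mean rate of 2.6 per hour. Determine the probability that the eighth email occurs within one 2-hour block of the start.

0.1551

Over the interval, μ = 2.6 × 2 = 5.2 (a 2-hour block = 2 hours).
The eighth arrival falls in the interval iff at least 8 events occur there: P(S_8 ≤ t) = P(N ≥ 8) = 1 − P(N ≤ 7) ≈ 0.1551.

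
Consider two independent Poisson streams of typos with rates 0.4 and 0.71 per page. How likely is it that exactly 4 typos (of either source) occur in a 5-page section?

0.1537

Independent Poisson processes superpose: combined rate λ = 0.4 + 0.71 = 1.11 per page.
Over the interval, μ = 1.11 × 5 = 5.55 (a 5-page section = 5 pages).
P(N = 4) = e^(−5.55) · 5.55^4/4! ≈ 0.1537.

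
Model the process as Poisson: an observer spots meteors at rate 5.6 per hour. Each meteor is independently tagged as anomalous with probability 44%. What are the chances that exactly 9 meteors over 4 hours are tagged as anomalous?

Thinning: the meteors that are tagged as anomalous themselves form a Poisson process with rate 0.44 × 5.6 = 2.464 per hour.
Over the interval, μ = 2.464 × 4 = 9.856 (4 hours).
P(N = 9) = e^(−9.856) · 9.856^9/9! ≈ 0.1268.

0.1268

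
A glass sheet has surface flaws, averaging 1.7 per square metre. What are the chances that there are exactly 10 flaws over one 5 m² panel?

0.1104

Over the interval, μ = 1.7 × 5 = 8.5 (a 5 m² panel = 5 square metres).
P(N = 10) = e^(−μ) μ^10/10! = e^(−8.5) · 8.5^10/3628800 ≈ 0.1104.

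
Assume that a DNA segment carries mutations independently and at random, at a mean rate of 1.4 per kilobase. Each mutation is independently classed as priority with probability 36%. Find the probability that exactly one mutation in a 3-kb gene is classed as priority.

0.3333

Thinning: the mutations that are classed as priority themselves form a Poisson process with rate 0.36 × 1.4 = 0.504 per kilobase.
Over the interval, μ = 0.504 × 3 = 1.512 (a 3-kb gene = 3 kilobases).
P(N = 1) = e^(−1.512) · 1.512^1/1! ≈ 0.3333.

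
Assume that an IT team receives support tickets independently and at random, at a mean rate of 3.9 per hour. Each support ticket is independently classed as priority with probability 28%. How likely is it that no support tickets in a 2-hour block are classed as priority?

Thinning: the support tickets that are classed as priority themselves form a Poisson process with rate 0.28 × 3.9 = 1.092 per hour.
Over the interval, μ = 1.092 × 2 = 2.184 (a 2-hour block = 2 hours).
P(N = 0) = e^(−2.184) · 2.184^0/0! ≈ 0.1126.

0.1126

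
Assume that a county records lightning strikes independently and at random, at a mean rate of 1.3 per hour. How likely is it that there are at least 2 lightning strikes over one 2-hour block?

Over the interval, μ = 1.3 × 2 = 2.6 (a 2-hour block = 2 hours).
P(N ≥ 2) = 1 − P(N ≤ 1) = 1 − Σ_{j=0}^{1} e^(−μ) μ^j/j! ≈ 0.7326.

0.7326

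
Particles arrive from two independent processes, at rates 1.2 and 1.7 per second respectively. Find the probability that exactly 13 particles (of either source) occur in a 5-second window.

Independent Poisson processes superpose: combined rate λ = 1.2 + 1.7 = 2.9 per second.
Over the interval, μ = 2.9 × 5 = 14.5 (a 5-second window = 5 seconds).
P(N = 13) = e^(−14.5) · 14.5^13/13! ≈ 0.1014.

0.1014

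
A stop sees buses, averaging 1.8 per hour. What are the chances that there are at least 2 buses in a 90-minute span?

Over the interval, μ = 1.8 × 1.5 = 2.7 (a 90-minute span = 1.5 hours).
P(N ≥ 2) = 1 − P(N ≤ 1) = 1 − Σ_{j=0}^{1} e^(−μ) μ^j/j! ≈ 0.7513.

0.7513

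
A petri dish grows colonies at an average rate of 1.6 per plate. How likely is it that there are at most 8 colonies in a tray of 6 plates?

0.3796

Over the interval, μ = 1.6 × 6 = 9.6 (a tray of 6 plates = 6 plates).
P(N ≤ 8) = Σ_{j=0}^{8} e^(−μ) μ^j/j! ≈ 0.3796.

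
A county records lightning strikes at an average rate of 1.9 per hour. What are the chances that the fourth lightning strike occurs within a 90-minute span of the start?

0.3192

Over the interval, μ = 1.9 × 1.5 = 2.85 (a 90-minute span = 1.5 hours).
The fourth arrival falls in the interval iff at least 4 events occur there: P(S_4 ≤ t) = P(N ≥ 4) = 1 − P(N ≤ 3) ≈ 0.3192.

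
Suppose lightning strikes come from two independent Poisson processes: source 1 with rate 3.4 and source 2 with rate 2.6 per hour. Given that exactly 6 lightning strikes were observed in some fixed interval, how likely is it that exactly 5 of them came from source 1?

Given the total, each event is independently from source 1 with probability p = λ_1/(λ_1+λ_2) = 3.4/6 ≈ 0.5667.
So K ~ Binomial(6, 3.4/6): P(K = 5) = C(6,5) · (3.4/6)^5 · (2.6/6)^1 ≈ 0.1519.

0.1519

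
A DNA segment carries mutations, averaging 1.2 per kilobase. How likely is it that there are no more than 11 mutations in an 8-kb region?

0.7412

Over the interval, μ = 1.2 × 8 = 9.6 (an 8-kb region = 8 kilobases).
P(N ≤ 11) = Σ_{j=0}^{11} e^(−μ) μ^j/j! ≈ 0.7412.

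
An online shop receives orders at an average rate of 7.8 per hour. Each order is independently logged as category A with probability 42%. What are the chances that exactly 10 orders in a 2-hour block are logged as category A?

0.0573

Thinning: the orders that are logged as category A themselves form a Poisson process with rate 0.42 × 7.8 = 3.276 per hour.
Over the interval, μ = 3.276 × 2 = 6.552 (a 2-hour block = 2 hours).
P(N = 10) = e^(−6.552) · 6.552^10/10! ≈ 0.0573.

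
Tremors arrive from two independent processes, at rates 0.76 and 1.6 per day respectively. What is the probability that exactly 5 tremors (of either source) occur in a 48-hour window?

0.1740

Independent Poisson processes superpose: combined rate λ = 0.76 + 1.6 = 2.36 per day.
Over the interval, μ = 2.36 × 2 = 4.72 (a 48-hour window = 2 days).
P(N = 5) = e^(−4.72) · 4.72^5/5! ≈ 0.1740.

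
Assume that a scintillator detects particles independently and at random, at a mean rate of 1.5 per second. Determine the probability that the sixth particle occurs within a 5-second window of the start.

0.7586

Over the interval, μ = 1.5 × 5 = 7.5 (a 5-second window = 5 seconds).
The sixth arrival falls in the interval iff at least 6 events occur there: P(S_6 ≤ t) = P(N ≥ 6) = 1 − P(N ≤ 5) ≈ 0.7586.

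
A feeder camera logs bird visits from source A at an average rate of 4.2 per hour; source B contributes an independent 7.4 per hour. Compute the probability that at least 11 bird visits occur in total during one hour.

0.6095

Independent Poisson processes superpose: combined rate λ = 4.2 + 7.4 = 11.6 per hour.
So μ = 11.6.
P(N ≥ 11) = 1 − P(N ≤ 10) ≈ 0.6095.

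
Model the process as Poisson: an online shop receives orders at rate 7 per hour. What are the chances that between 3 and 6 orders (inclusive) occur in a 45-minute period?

Over the interval, μ = 7 × 0.75 = 5.25 (a 45-minute period = 0.75 hours).
P(3 ≤ N ≤ 6) = Σ_{j=3}^{6} e^(−5.25) · 5.25^j/j! ≈ 0.6197.

0.6197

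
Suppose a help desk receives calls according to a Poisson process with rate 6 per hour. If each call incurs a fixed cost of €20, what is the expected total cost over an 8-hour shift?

€960

E[N] = 6 × 8 = 48 (an 8-hour shift = 8 hours); E[cost] = 48 × €20 = €960.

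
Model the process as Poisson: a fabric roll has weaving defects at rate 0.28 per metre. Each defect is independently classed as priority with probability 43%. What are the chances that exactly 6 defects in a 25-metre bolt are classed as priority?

Thinning: the defects that are classed as priority themselves form a Poisson process with rate 0.43 × 0.28 = 0.1204 per metre.
Over the interval, μ = 0.1204 × 25 = 3.01 (a 25-metre bolt = 25 metres).
P(N = 6) = e^(−3.01) · 3.01^6/6! ≈ 0.0509.

0.0509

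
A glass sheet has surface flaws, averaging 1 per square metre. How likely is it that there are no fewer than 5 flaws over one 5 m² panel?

Over the interval, μ = 1 × 5 = 5 (a 5 m² panel = 5 square metres).
P(N ≥ 5) = 1 − P(N ≤ 4) = 1 − Σ_{j=0}^{4} e^(−μ) μ^j/j! ≈ 0.5595.

0.5595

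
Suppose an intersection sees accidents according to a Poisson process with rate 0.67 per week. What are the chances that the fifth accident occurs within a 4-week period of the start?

Over the interval, μ = 0.67 × 4 = 2.68 (a 4-week period = 4 weeks).
The fifth arrival falls in the interval iff at least 5 events occur there: P(S_5 ≤ t) = P(N ≥ 5) = 1 − P(N ≤ 4) ≈ 0.1341.

0.1341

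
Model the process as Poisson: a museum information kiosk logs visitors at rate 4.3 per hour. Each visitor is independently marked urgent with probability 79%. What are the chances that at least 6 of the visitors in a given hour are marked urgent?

Thinning: the visitors that are marked urgent themselves form a Poisson process with rate 0.79 × 4.3 = 3.397 per hour.
So μ = 3.397.
P(N ≥ 6) = 1 − P(N ≤ 5) ≈ 0.1291.

0.1291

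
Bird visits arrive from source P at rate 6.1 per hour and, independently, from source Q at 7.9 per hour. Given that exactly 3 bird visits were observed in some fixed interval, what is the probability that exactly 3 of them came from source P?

0.0827

Given the total, each event is independently from source P with probability p = λ_P/(λ_P+λ_Q) = 6.1/14 ≈ 0.4357.
So K ~ Binomial(3, 6.1/14): P(K = 3) = C(3,3) · (6.1/14)^3 · (7.9/14)^0 ≈ 0.0827.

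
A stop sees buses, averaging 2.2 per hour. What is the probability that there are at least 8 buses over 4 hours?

Over the interval, μ = 2.2 × 4 = 8.8 (4 hours).
P(N ≥ 8) = 1 − P(N ≤ 7) = 1 − Σ_{j=0}^{7} e^(−μ) μ^j/j! ≈ 0.6522.

0.6522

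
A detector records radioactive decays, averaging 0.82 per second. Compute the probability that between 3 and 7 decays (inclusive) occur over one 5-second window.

Over the interval, μ = 0.82 × 5 = 4.1 (a 5-second window = 5 seconds).
P(3 ≤ N ≤ 7) = Σ_{j=3}^{7} e^(−4.1) · 4.1^j/j! ≈ 0.7189.

0.7189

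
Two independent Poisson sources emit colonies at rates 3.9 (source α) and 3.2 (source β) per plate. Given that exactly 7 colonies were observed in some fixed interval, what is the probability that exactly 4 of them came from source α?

Given the total, each event is independently from source α with probability p = λ_α/(λ_α+λ_β) = 3.9/7.1 ≈ 0.5493.
So K ~ Binomial(7, 3.9/7.1): P(K = 4) = C(7,4) · (3.9/7.1)^4 · (3.2/7.1)^3 ≈ 0.2917.

0.2917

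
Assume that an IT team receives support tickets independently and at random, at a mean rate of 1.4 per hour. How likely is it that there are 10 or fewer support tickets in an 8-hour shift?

0.4362

Over the interval, μ = 1.4 × 8 = 11.2 (an 8-hour shift = 8 hours).
P(N ≤ 10) = Σ_{j=0}^{10} e^(−μ) μ^j/j! ≈ 0.4362.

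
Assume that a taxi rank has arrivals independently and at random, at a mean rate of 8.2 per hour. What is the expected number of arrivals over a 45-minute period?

6.15

E[N] = λt = 8.2 × 0.75 = 6.15 (a 45-minute period = 0.75 hours).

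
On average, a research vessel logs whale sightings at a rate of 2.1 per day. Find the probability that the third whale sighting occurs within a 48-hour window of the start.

Over the interval, μ = 2.1 × 2 = 4.2 (a 48-hour window = 2 days).
The third arrival falls in the interval iff at least 3 events occur there: P(S_3 ≤ t) = P(N ≥ 3) = 1 − P(N ≤ 2) ≈ 0.7898.

0.7898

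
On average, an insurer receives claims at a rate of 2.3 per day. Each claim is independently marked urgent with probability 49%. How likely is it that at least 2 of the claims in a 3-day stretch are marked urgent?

Thinning: the claims that are marked urgent themselves form a Poisson process with rate 0.49 × 2.3 = 1.127 per day.
Over the interval, μ = 1.127 × 3 = 3.381 (a 3-day stretch = 3 days).
P(N ≥ 2) = 1 − P(N ≤ 1) ≈ 0.8510.

0.8510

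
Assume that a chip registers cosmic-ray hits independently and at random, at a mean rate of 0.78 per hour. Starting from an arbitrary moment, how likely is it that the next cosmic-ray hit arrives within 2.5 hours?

0.8577

Inter-arrival times are exponential with rate λ = 0.78 per hour.
P(T ≤ 2.5) = 1 − e^(−λt) = 1 − e^(−0.78 × 2.5) = 1 − e^(−1.95) ≈ 0.8577.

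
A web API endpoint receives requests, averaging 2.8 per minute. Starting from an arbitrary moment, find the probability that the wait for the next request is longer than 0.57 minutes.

The wait for the next event is exponential with rate λ = 2.8 per minute.
P(T > 0.57) = e^(−λt) = e^(−2.8 × 0.57) = e^(−1.596) ≈ 0.2027.

0.2027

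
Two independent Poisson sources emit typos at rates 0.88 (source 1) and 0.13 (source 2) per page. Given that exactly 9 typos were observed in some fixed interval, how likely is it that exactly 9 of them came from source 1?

0.2894

Given the total, each event is independently from source 1 with probability p = λ_1/(λ_1+λ_2) = 0.88/1.01 ≈ 0.8713.
So K ~ Binomial(9, 0.88/1.01): P(K = 9) = C(9,9) · (0.88/1.01)^9 · (0.13/1.01)^0 ≈ 0.2894.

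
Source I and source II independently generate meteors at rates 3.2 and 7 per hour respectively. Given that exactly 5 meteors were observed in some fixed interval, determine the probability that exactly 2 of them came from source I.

Given the total, each event is independently from source I with probability p = λ_I/(λ_I+λ_II) = 3.2/10.2 ≈ 0.3137.
So K ~ Binomial(5, 3.2/10.2): P(K = 2) = C(5,2) · (3.2/10.2)^2 · (7/10.2)^3 ≈ 0.3181.

0.3181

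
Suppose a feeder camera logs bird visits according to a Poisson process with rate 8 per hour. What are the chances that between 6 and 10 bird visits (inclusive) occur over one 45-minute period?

0.5117

Over the interval, μ = 8 × 0.75 = 6 (a 45-minute period = 0.75 hours).
P(6 ≤ N ≤ 10) = Σ_{j=6}^{10} e^(−6) · 6^j/j! ≈ 0.5117.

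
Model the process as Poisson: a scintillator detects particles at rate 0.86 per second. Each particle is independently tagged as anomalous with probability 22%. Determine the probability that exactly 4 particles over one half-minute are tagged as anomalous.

Thinning: the particles that are tagged as anomalous themselves form a Poisson process with rate 0.22 × 0.86 = 0.1892 per second.
Over the interval, μ = 0.1892 × 30 = 5.676 (a half-minute = 30 seconds).
P(N = 4) = e^(−5.676) · 5.676^4/4! ≈ 0.1482.

0.1482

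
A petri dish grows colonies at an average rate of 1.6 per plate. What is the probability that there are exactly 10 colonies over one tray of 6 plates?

0.1241

Over the interval, μ = 1.6 × 6 = 9.6 (a tray of 6 plates = 6 plates).
P(N = 10) = e^(−μ) μ^10/10! = e^(−9.6) · 9.6^10/3628800 ≈ 0.1241.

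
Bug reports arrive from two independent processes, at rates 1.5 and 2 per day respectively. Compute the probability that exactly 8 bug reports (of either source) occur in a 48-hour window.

Independent Poisson processes superpose: combined rate λ = 1.5 + 2 = 3.5 per day.
Over the interval, μ = 3.5 × 2 = 7 (a 48-hour window = 2 days).
P(N = 8) = e^(−7) · 7^8/8! ≈ 0.1304.

0.1304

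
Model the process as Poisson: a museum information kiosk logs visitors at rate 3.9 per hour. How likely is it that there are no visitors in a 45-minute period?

0.0537

Over the interval, μ = 3.9 × 0.75 = 2.925 (a 45-minute period = 0.75 hours).
P(N = 0) = e^(−μ) μ^0/0! = e^(−2.925) · 2.925^0/1 ≈ 0.0537.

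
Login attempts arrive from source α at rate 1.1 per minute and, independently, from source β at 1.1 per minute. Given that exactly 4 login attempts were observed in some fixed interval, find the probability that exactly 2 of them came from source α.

0.3750

Given the total, each event is independently from source α with probability p = λ_α/(λ_α+λ_β) = 1.1/2.2 = 0.5000.
So K ~ Binomial(4, 1.1/2.2): P(K = 2) = C(4,2) · (1.1/2.2)^2 · (1.1/2.2)^2 ≈ 0.3750.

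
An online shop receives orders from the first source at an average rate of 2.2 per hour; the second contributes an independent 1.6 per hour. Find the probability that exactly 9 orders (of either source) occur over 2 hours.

0.1167

Independent Poisson processes superpose: combined rate λ = 2.2 + 1.6 = 3.8 per hour.
Over the interval, μ = 3.8 × 2 = 7.6 (2 hours).
P(N = 9) = e^(−7.6) · 7.6^9/9! ≈ 0.1167.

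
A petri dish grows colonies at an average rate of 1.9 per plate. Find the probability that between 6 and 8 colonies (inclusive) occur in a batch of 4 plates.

0.4175

Over the interval, μ = 1.9 × 4 = 7.6 (a batch of 4 plates = 4 plates).
P(6 ≤ N ≤ 8) = Σ_{j=6}^{8} e^(−7.6) · 7.6^j/j! ≈ 0.4175.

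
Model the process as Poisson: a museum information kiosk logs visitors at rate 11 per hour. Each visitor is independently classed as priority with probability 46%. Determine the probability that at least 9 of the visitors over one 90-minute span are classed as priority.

0.3504

Thinning: the visitors that are classed as priority themselves form a Poisson process with rate 0.46 × 11 = 5.06 per hour.
Over the interval, μ = 5.06 × 1.5 = 7.59 (a 90-minute span = 1.5 hours).
P(N ≥ 9) = 1 − P(N ≤ 8) ≈ 0.3504.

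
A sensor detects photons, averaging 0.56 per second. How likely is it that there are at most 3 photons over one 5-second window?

Over the interval, μ = 0.56 × 5 = 2.8 (a 5-second window = 5 seconds).
P(N ≤ 3) = Σ_{j=0}^{3} e^(−μ) μ^j/j! ≈ 0.6919.

0.6919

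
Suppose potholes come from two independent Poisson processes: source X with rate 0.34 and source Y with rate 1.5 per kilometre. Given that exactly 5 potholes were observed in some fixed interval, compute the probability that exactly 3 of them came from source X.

0.0419

Given the total, each event is independently from source X with probability p = λ_X/(λ_X+λ_Y) = 0.34/1.84 ≈ 0.1848.
So K ~ Binomial(5, 0.34/1.84): P(K = 3) = C(5,3) · (0.34/1.84)^3 · (1.5/1.84)^2 ≈ 0.0419.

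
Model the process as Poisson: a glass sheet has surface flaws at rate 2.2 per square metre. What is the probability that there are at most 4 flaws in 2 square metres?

Over the interval, μ = 2.2 × 2 = 4.4 (2 square metres).
P(N ≤ 4) = Σ_{j=0}^{4} e^(−μ) μ^j/j! ≈ 0.5512.

0.5512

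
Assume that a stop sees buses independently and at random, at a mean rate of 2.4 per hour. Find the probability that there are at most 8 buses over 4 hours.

Over the interval, μ = 2.4 × 4 = 9.6 (4 hours).
P(N ≤ 8) = Σ_{j=0}^{8} e^(−μ) μ^j/j! ≈ 0.3796.

0.3796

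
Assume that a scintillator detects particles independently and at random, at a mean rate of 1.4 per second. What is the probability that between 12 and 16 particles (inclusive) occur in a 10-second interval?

Over the interval, μ = 1.4 × 10 = 14 (a 10-second interval = 10 seconds).
P(12 ≤ N ≤ 16) = Σ_{j=12}^{16} e^(−14) · 14^j/j! ≈ 0.4959.

0.4959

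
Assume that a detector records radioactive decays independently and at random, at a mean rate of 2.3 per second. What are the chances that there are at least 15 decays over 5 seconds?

0.1847

Over the interval, μ = 2.3 × 5 = 11.5 (5 seconds).
P(N ≥ 15) = 1 − P(N ≤ 14) = 1 − Σ_{j=0}^{14} e^(−μ) μ^j/j! ≈ 0.1847.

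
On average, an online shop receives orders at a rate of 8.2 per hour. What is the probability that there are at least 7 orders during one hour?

With mean μ = 8.2 per hour,
P(N ≥ 7) = 1 − P(N ≤ 6) = 1 − Σ_{j=0}^{6} e^(−μ) μ^j/j! ≈ 0.7104.

0.7104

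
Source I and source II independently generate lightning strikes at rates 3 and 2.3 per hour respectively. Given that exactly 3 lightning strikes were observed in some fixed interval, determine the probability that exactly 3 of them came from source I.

0.1814

Given the total, each event is independently from source I with probability p = λ_I/(λ_I+λ_II) = 3/5.3 ≈ 0.5660.
So K ~ Binomial(3, 3/5.3): P(K = 3) = C(3,3) · (3/5.3)^3 · (2.3/5.3)^0 ≈ 0.1814.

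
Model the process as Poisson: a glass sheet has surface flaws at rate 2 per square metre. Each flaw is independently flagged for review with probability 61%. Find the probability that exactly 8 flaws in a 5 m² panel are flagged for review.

0.1066

Thinning: the flaws that are flagged for review themselves form a Poisson process with rate 0.61 × 2 = 1.22 per square metre.
Over the interval, μ = 1.22 × 5 = 6.1 (a 5 m² panel = 5 square metres).
P(N = 8) = e^(−6.1) · 6.1^8/8! ≈ 0.1066.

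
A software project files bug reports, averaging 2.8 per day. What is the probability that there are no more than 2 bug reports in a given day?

0.4695

With mean μ = 2.8 per day,
P(N ≤ 2) = Σ_{j=0}^{2} e^(−μ) μ^j/j! ≈ 0.4695.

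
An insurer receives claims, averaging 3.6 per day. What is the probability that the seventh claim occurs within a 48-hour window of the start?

0.5796

Over the interval, μ = 3.6 × 2 = 7.2 (a 48-hour window = 2 days).
The seventh arrival falls in the interval iff at least 7 events occur there: P(S_7 ≤ t) = P(N ≥ 7) = 1 − P(N ≤ 6) ≈ 0.5796.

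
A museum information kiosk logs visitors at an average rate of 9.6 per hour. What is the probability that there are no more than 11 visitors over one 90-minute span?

Over the interval, μ = 9.6 × 1.5 = 14.4 (a 90-minute span = 1.5 hours).
P(N ≤ 11) = Σ_{j=0}^{11} e^(−μ) μ^j/j! ≈ 0.2277.

0.2277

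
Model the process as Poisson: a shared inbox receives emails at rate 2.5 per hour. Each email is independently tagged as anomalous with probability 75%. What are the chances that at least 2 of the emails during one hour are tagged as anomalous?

0.5591

Thinning: the emails that are tagged as anomalous themselves form a Poisson process with rate 0.75 × 2.5 = 1.875 per hour.
So μ = 1.875.
P(N ≥ 2) = 1 − P(N ≤ 1) ≈ 0.5591.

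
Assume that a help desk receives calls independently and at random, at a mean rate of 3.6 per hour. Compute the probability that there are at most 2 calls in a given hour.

With mean μ = 3.6 per hour,
P(N ≤ 2) = Σ_{j=0}^{2} e^(−μ) μ^j/j! ≈ 0.3027.

0.3027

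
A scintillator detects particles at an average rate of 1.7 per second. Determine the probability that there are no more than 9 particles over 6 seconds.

Over the interval, μ = 1.7 × 6 = 10.2 (6 seconds).
P(N ≤ 9) = Σ_{j=0}^{9} e^(−μ) μ^j/j! ≈ 0.4332.

0.4332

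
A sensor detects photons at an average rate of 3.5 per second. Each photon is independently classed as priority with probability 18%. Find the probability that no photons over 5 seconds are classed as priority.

0.0429

Thinning: the photons that are classed as priority themselves form a Poisson process with rate 0.18 × 3.5 = 0.63 per second.
Over the interval, μ = 0.63 × 5 = 3.15 (5 seconds).
P(N = 0) = e^(−3.15) · 3.15^0/0! ≈ 0.0429.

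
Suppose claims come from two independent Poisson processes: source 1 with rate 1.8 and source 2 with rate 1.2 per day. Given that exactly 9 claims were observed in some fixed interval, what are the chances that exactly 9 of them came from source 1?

0.0101

Given the total, each event is independently from source 1 with probability p = λ_1/(λ_1+λ_2) = 1.8/3 = 0.6000.
So K ~ Binomial(9, 1.8/3): P(K = 9) = C(9,9) · (1.8/3)^9 · (1.2/3)^0 ≈ 0.0101.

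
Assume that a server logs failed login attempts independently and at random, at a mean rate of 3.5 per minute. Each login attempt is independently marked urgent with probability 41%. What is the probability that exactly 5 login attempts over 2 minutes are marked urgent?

0.0920

Thinning: the login attempts that are marked urgent themselves form a Poisson process with rate 0.41 × 3.5 = 1.435 per minute.
Over the interval, μ = 1.435 × 2 = 2.87 (2 minutes).
P(N = 5) = e^(−2.87) · 2.87^5/5! ≈ 0.0920.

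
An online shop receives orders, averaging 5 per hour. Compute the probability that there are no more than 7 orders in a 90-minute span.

0.5246

Over the interval, μ = 5 × 1.5 = 7.5 (a 90-minute span = 1.5 hours).
P(N ≤ 7) = Σ_{j=0}^{7} e^(−μ) μ^j/j! ≈ 0.5246.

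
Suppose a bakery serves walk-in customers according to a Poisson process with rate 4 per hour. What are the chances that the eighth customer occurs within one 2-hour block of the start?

Over the interval, μ = 4 × 2 = 8 (a 2-hour block = 2 hours).
The eighth arrival falls in the interval iff at least 8 events occur there: P(S_8 ≤ t) = P(N ≥ 8) = 1 − P(N ≤ 7) ≈ 0.5470.

0.5470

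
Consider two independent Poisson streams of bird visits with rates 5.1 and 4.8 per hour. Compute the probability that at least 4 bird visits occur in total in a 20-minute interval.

Independent Poisson processes superpose: combined rate λ = 5.1 + 4.8 = 9.9 per hour.
Over the interval, μ = 9.9 × 1/3 = 3.3 (a 20-minute interval = 1/3 hours).
P(N ≥ 4) = 1 − P(N ≤ 3) ≈ 0.4197.

0.4197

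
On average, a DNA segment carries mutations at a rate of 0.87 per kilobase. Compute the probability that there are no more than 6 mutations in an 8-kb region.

0.4557

Over the interval, μ = 0.87 × 8 = 6.96 (an 8-kb region = 8 kilobases).
P(N ≤ 6) = Σ_{j=0}^{6} e^(−μ) μ^j/j! ≈ 0.4557.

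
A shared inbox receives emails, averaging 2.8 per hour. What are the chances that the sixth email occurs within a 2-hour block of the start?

0.4881

Over the interval, μ = 2.8 × 2 = 5.6 (a 2-hour block = 2 hours).
The sixth arrival falls in the interval iff at least 6 events occur there: P(S_6 ≤ t) = P(N ≥ 6) = 1 − P(N ≤ 5) ≈ 0.4881.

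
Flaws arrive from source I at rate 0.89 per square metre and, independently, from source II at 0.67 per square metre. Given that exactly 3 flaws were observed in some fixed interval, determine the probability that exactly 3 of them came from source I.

Given the total, each event is independently from source I with probability p = λ_I/(λ_I+λ_II) = 0.89/1.56 ≈ 0.5705.
So K ~ Binomial(3, 0.89/1.56): P(K = 3) = C(3,3) · (0.89/1.56)^3 · (0.67/1.56)^0 ≈ 0.1857.

0.1857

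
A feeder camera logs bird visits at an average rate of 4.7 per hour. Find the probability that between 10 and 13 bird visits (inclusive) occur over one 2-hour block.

Over the interval, μ = 4.7 × 2 = 9.4 (a 2-hour block = 2 hours).
P(10 ≤ N ≤ 13) = Σ_{j=10}^{13} e^(−9.4) · 9.4^j/j! ≈ 0.3693.

0.3693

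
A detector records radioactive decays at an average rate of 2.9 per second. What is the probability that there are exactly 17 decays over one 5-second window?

Over the interval, μ = 2.9 × 5 = 14.5 (a 5-second window = 5 seconds).
P(N = 17) = e^(−μ) μ^17/17! = e^(−14.5) · 14.5^17/355687428096000 ≈ 0.0785.

0.0785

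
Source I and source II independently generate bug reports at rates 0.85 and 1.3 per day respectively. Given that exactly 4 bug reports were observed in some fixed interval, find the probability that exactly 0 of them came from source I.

Given the total, each event is independently from source I with probability p = λ_I/(λ_I+λ_II) = 0.85/2.15 ≈ 0.3953.
So K ~ Binomial(4, 0.85/2.15): P(K = 0) = C(4,0) · (0.85/2.15)^0 · (1.3/2.15)^4 ≈ 0.1337.

0.1337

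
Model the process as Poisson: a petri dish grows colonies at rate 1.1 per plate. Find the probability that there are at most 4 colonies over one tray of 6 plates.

Over the interval, μ = 1.1 × 6 = 6.6 (a tray of 6 plates = 6 plates).
P(N ≤ 4) = Σ_{j=0}^{4} e^(−μ) μ^j/j! ≈ 0.2127.

0.2127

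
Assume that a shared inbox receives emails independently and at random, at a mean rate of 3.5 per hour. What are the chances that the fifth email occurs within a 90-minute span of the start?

0.6022

Over the interval, μ = 3.5 × 1.5 = 5.25 (a 90-minute span = 1.5 hours).
The fifth arrival falls in the interval iff at least 5 events occur there: P(S_5 ≤ t) = P(N ≥ 5) = 1 − P(N ≤ 4) ≈ 0.6022.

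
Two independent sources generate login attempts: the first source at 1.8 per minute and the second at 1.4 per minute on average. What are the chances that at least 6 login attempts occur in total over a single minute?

Independent Poisson processes superpose: combined rate λ = 1.8 + 1.4 = 3.2 per minute.
So μ = 3.2.
P(N ≥ 6) = 1 − P(N ≤ 5) ≈ 0.1054.

0.1054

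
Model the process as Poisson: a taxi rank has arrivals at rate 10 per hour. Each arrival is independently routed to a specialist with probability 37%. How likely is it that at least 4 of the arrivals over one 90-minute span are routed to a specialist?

0.8039

Thinning: the arrivals that are routed to a specialist themselves form a Poisson process with rate 0.37 × 10 = 3.7 per hour.
Over the interval, μ = 3.7 × 1.5 = 5.55 (a 90-minute span = 1.5 hours).
P(N ≥ 4) = 1 − P(N ≤ 3) ≈ 0.8039.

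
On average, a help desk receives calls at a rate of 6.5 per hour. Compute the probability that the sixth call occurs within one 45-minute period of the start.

0.3621

Over the interval, μ = 6.5 × 0.75 = 4.875 (a 45-minute period = 0.75 hours).
The sixth arrival falls in the interval iff at least 6 events occur there: P(S_6 ≤ t) = P(N ≥ 6) = 1 − P(N ≤ 5) ≈ 0.3621.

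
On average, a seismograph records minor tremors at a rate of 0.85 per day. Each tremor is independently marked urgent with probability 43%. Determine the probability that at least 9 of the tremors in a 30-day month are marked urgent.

Thinning: the tremors that are marked urgent themselves form a Poisson process with rate 0.43 × 0.85 = 0.3655 per day.
Over the interval, μ = 0.3655 × 30 = 10.965 (a 30-day month = 30 days).
P(N ≥ 9) = 1 − P(N ≤ 8) ≈ 0.7649.

0.7649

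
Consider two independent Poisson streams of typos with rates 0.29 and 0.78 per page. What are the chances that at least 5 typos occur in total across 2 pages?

Independent Poisson processes superpose: combined rate λ = 0.29 + 0.78 = 1.07 per page.
Over the interval, μ = 1.07 × 2 = 2.14 (2 pages).
P(N ≥ 5) = 1 − P(N ≤ 4) ≈ 0.0662.

0.0662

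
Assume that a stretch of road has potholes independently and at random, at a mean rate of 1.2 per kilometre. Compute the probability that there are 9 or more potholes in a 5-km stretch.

Over the interval, μ = 1.2 × 5 = 6 (a 5-km stretch = 5 kilometres).
P(N ≥ 9) = 1 − P(N ≤ 8) = 1 − Σ_{j=0}^{8} e^(−μ) μ^j/j! ≈ 0.1528.

0.1528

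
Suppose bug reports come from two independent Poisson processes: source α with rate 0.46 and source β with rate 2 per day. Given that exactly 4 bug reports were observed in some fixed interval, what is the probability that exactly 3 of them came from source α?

0.0213

Given the total, each event is independently from source α with probability p = λ_α/(λ_α+λ_β) = 0.46/2.46 ≈ 0.1870.
So K ~ Binomial(4, 0.46/2.46): P(K = 3) = C(4,3) · (0.46/2.46)^3 · (2/2.46)^1 ≈ 0.0213.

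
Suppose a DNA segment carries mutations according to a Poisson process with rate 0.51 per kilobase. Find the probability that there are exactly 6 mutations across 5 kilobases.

Over the interval, μ = 0.51 × 5 = 2.55 (5 kilobases).
P(N = 6) = e^(−μ) μ^6/6! = e^(−2.55) · 2.55^6/720 ≈ 0.0298.

0.0298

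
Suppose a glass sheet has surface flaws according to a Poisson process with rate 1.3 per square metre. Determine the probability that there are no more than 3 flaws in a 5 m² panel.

0.1118

Over the interval, μ = 1.3 × 5 = 6.5 (a 5 m² panel = 5 square metres).
P(N ≤ 3) = Σ_{j=0}^{3} e^(−μ) μ^j/j! ≈ 0.1118.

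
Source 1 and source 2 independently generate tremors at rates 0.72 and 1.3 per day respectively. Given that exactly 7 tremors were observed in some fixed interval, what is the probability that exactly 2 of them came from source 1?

Given the total, each event is independently from source 1 with probability p = λ_1/(λ_1+λ_2) = 0.72/2.02 ≈ 0.3564.
So K ~ Binomial(7, 0.72/2.02): P(K = 2) = C(7,2) · (0.72/2.02)^2 · (1.3/2.02)^5 ≈ 0.2945.

0.2945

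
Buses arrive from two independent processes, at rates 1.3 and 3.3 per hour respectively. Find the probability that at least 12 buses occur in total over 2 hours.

0.2168

Independent Poisson processes superpose: combined rate λ = 1.3 + 3.3 = 4.6 per hour.
Over the interval, μ = 4.6 × 2 = 9.2 (2 hours).
P(N ≥ 12) = 1 − P(N ≤ 11) ≈ 0.2168.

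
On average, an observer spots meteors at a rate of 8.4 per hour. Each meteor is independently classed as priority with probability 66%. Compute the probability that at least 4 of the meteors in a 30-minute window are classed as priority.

Thinning: the meteors that are classed as priority themselves form a Poisson process with rate 0.66 × 8.4 = 5.544 per hour.
Over the interval, μ = 5.544 × 0.5 = 2.772 (a 30-minute window = 0.5 hours).
P(N ≥ 4) = 1 − P(N ≤ 3) ≈ 0.3018.

0.3018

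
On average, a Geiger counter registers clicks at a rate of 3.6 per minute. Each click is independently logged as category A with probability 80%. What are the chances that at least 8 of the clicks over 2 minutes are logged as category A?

0.2237

Thinning: the clicks that are logged as category A themselves form a Poisson process with rate 0.8 × 3.6 = 2.88 per minute.
Over the interval, μ = 2.88 × 2 = 5.76 (2 minutes).
P(N ≥ 8) = 1 − P(N ≤ 7) ≈ 0.2237.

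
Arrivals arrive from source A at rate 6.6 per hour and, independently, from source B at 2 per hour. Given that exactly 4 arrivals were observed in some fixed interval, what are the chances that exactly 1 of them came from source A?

Given the total, each event is independently from source A with probability p = λ_A/(λ_A+λ_B) = 6.6/8.6 ≈ 0.7674.
So K ~ Binomial(4, 6.6/8.6): P(K = 1) = C(4,1) · (6.6/8.6)^1 · (2/8.6)^3 ≈ 0.0386.

0.0386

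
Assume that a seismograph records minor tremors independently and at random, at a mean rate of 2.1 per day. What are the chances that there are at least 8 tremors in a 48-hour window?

0.0639

Over the interval, μ = 2.1 × 2 = 4.2 (a 48-hour window = 2 days).
P(N ≥ 8) = 1 − P(N ≤ 7) = 1 − Σ_{j=0}^{7} e^(−μ) μ^j/j! ≈ 0.0639.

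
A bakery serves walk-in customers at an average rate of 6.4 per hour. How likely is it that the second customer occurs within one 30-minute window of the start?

0.8288

Over the interval, μ = 6.4 × 0.5 = 3.2 (a 30-minute window = 0.5 hours).
The second arrival falls in the interval iff at least 2 events occur there: P(S_2 ≤ t) = P(N ≥ 2) = 1 − P(N ≤ 1) ≈ 0.8288.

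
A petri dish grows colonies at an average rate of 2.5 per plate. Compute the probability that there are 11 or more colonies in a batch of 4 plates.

0.4170

Over the interval, μ = 2.5 × 4 = 10 (a batch of 4 plates = 4 plates).
P(N ≥ 11) = 1 − P(N ≤ 10) = 1 − Σ_{j=0}^{10} e^(−μ) μ^j/j! ≈ 0.4170.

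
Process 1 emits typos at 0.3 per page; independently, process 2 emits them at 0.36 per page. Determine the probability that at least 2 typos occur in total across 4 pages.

Independent Poisson processes superpose: combined rate λ = 0.3 + 0.36 = 0.66 per page.
Over the interval, μ = 0.66 × 4 = 2.64 (4 pages).
P(N ≥ 2) = 1 − P(N ≤ 1) ≈ 0.7402.

0.7402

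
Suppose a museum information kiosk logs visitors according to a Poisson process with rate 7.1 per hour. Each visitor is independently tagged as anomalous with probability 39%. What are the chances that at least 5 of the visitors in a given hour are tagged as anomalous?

0.1475

Thinning: the visitors that are tagged as anomalous themselves form a Poisson process with rate 0.39 × 7.1 = 2.769 per hour.
So μ = 2.769.
P(N ≥ 5) = 1 − P(N ≤ 4) ≈ 0.1475.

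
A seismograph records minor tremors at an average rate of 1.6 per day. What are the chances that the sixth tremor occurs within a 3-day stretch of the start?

0.3490

Over the interval, μ = 1.6 × 3 = 4.8 (a 3-day stretch = 3 days).
The sixth arrival falls in the interval iff at least 6 events occur there: P(S_6 ≤ t) = P(N ≥ 6) = 1 − P(N ≤ 5) ≈ 0.3490.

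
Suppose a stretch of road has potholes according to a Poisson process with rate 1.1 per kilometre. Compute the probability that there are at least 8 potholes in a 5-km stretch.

Over the interval, μ = 1.1 × 5 = 5.5 (a 5-km stretch = 5 kilometres).
P(N ≥ 8) = 1 − P(N ≤ 7) = 1 − Σ_{j=0}^{7} e^(−μ) μ^j/j! ≈ 0.1905.

0.1905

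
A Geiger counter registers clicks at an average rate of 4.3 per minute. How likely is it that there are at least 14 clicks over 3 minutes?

Over the interval, μ = 4.3 × 3 = 12.9 (3 minutes).
P(N ≥ 14) = 1 − P(N ≤ 13) = 1 − Σ_{j=0}^{13} e^(−μ) μ^j/j! ≈ 0.4160.

0.4160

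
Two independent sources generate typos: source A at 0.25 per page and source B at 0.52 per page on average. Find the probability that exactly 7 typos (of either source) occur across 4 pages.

0.0240

Independent Poisson processes superpose: combined rate λ = 0.25 + 0.52 = 0.77 per page.
Over the interval, μ = 0.77 × 4 = 3.08 (4 pages).
P(N = 7) = e^(−3.08) · 3.08^7/7! ≈ 0.0240.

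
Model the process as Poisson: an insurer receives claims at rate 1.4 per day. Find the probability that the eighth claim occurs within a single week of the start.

Over the interval, μ = 1.4 × 7 = 9.8 (a week = 7 days).
The eighth arrival falls in the interval iff at least 8 events occur there: P(S_8 ≤ t) = P(N ≥ 8) = 1 − P(N ≤ 7) ≈ 0.7612.

0.7612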